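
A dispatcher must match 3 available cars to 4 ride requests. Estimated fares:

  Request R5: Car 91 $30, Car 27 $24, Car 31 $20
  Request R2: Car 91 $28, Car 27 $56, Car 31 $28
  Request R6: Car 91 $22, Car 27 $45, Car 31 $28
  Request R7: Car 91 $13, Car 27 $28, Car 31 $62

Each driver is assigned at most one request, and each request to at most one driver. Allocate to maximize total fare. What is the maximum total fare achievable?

This is a one-to-one assignment (maximum-weight bipartite matching).
Optimal: Car 91→Request R5 ($30), Car 27→Request R2 ($56), Car 31→Request R7 ($62) — total 30+56+62 = $148.

Maximum total: $148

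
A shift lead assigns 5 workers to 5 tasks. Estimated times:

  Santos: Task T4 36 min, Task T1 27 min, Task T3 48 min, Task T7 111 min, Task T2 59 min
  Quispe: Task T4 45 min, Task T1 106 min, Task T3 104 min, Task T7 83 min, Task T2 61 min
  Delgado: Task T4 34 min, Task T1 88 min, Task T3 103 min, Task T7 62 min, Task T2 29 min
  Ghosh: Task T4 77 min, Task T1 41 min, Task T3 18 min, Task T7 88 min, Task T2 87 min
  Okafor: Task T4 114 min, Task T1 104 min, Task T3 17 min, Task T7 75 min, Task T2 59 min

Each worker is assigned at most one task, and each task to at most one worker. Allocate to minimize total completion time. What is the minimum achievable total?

Treat this as an assignment problem: match each worker to one task.
Optimal: Santos→Task T1 (27 min), Quispe→Task T4 (45 min), Delgado→Task T2 (29 min), Ghosh→Task T3 (18 min), Okafor→Task T7 (75 min) — total 27+45+29+18+75 = 194 min.
Min-entry greedy (repeatedly take the single cheapest remaining cell) gives 206 min, worse by 12.
Next-best assignment: Santos→Task T4, Quispe→Task T7, Delgado→Task T2, Ghosh→Task T1, Okafor→Task T3 = 206 min.
Swapping Quispe↔Santos (Quispe→Task T1 106 min, Santos→Task T4 36 min) adds 70.
Checked against all permutations: 194 min is optimal.

Min total: 194 min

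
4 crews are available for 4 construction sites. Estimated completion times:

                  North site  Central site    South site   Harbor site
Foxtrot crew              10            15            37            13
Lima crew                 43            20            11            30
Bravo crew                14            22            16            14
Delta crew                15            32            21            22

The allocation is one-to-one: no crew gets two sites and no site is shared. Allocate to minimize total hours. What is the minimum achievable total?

Optimal: Foxtrot crew→Central site (15 hours), Lima crew→South site (11 hours), Bravo crew→Harbor site (14 hours), Delta crew→North site (15 hours) — total 15+11+14+15 = 55 hours.
Row-greedy (each crew in turn takes its cheapest remaining site) gives 67 hours, worse by 12.
Every other assignment is strictly worse.

Min total: 55 hours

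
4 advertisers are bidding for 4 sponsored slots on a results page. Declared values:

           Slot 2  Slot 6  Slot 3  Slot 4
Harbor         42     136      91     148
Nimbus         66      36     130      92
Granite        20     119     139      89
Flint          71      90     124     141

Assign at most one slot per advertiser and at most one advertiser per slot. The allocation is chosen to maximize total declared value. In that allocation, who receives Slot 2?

Nimbus receives Slot 2.

Treat this as an assignment problem: match each advertiser to one slot.
Optimal: Harbor→Slot 6 ($136), Nimbus→Slot 2 ($66), Granite→Slot 3 ($139), Flint→Slot 4 ($141) — total 136+66+139+141 = $482.
Row-greedy (each advertiser in turn takes its best remaining slot) gives $468, worse by 14.
No other one-to-one assignment exceeds $482.
Nimbus's own top slot is Slot 3 ($130), but forcing Nimbus→Slot 3 and reassigning the rest optimally gives only $468 — worse by 14.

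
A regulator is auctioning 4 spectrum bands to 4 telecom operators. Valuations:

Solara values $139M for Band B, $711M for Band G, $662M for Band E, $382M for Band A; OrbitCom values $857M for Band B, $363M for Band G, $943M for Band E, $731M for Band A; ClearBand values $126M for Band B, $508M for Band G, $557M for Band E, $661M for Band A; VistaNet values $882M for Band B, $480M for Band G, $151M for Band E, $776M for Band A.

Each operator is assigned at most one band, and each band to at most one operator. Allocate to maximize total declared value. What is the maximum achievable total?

Optimal: Solara→Band G ($711M), OrbitCom→Band E ($943M), ClearBand→Band A ($661M), VistaNet→Band B ($882M) — total 711+943+661+882 = $3197M.
Next-best assignment: Solara→Band G, OrbitCom→Band B, ClearBand→Band E, VistaNet→Band A = $2901M.
Swapping ClearBand↔Solara (ClearBand→Band G $508M, Solara→Band A $382M) loses 482.
Every other assignment is strictly worse.

Maximum total: $3197M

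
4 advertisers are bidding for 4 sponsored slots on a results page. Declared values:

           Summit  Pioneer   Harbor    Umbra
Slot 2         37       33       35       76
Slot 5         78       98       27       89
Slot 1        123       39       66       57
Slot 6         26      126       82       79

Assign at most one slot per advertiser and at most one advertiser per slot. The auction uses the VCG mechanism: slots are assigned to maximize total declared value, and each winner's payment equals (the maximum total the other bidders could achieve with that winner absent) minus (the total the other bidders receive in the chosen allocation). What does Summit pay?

Summit pays $25.

Efficient allocation: Summit→Slot 1 ($123), Pioneer→Slot 5 ($98), Harbor→Slot 6 ($82), Umbra→Slot 2 ($76); total welfare W = $379.
Summit receives Slot 1 at value $123, so the others get W − 123 = $256.
Without Summit: best allocation of the remaining 3 bidders over all 4 slots is Pioneer→Slot 6 ($126), Harbor→Slot 1 ($66), Umbra→Slot 5 ($89), total $281.
VCG payment = (others' best without Summit) − (others' welfare with Summit) = 281 − 256 = $25.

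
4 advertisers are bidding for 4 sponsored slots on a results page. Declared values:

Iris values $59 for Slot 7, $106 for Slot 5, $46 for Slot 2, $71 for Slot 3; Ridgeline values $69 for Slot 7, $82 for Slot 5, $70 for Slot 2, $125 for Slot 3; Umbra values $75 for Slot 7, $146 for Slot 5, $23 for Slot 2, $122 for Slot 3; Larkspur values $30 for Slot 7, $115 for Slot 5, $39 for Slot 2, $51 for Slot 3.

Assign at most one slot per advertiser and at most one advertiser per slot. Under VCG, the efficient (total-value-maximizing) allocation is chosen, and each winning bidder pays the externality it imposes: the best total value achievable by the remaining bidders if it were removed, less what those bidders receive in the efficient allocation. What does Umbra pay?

Umbra pays $76.

Efficient allocation: Iris→Slot 7 ($59), Ridgeline→Slot 3 ($125), Umbra→Slot 5 ($146), Larkspur→Slot 2 ($39); total welfare W = $369.
Umbra receives Slot 5 at value $146, so the others get W − 146 = $223.
Without Umbra: best allocation of the remaining 3 bidders over all 4 slots is Iris→Slot 7 ($59), Ridgeline→Slot 3 ($125), Larkspur→Slot 5 ($115), total $299.
VCG payment = (others' best without Umbra) − (others' welfare with Umbra) = 299 − 223 = $76.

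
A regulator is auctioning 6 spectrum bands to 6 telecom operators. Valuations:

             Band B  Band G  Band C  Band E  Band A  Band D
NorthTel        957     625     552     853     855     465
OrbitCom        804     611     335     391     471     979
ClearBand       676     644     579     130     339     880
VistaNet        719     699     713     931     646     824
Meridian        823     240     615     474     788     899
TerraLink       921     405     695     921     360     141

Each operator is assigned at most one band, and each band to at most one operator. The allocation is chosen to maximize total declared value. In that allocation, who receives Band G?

ClearBand receives Band G.

Optimal: NorthTel→Band B ($957M), OrbitCom→Band D ($979M), ClearBand→Band G ($644M), VistaNet→Band C ($713M), Meridian→Band A ($788M), TerraLink→Band E ($921M) — total 957+979+644+713+788+921 = $5002M.
Max-entry greedy (repeatedly take the single best remaining cell) gives $4994M, worse by 8.
Next-best assignment: NorthTel→Band B, OrbitCom→Band D, ClearBand→Band G, VistaNet→Band E, Meridian→Band A, TerraLink→Band C = $4994M.
No other one-to-one assignment exceeds $5002M.
ClearBand's own top band is Band D ($880M), but forcing ClearBand→Band D and reassigning the rest optimally gives only $4870M — worse by 132.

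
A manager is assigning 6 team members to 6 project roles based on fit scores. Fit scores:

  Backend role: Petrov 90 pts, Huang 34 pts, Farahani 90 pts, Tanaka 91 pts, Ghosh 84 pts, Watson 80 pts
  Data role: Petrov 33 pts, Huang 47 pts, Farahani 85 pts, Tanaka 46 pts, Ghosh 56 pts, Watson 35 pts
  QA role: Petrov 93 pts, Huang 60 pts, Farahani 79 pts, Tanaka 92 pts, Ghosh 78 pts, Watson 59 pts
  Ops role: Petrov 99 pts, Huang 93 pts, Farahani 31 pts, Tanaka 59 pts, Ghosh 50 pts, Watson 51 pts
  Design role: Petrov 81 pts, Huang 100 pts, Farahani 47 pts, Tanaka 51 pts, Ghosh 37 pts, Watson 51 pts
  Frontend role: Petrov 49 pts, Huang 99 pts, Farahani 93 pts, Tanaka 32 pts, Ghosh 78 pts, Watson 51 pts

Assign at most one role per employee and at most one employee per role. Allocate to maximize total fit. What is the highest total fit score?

Max total: 534 pts

Optimal: Petrov→Ops role (99 pts), Huang→Design role (100 pts), Farahani→Data role (85 pts), Tanaka→QA role (92 pts), Ghosh→Frontend role (78 pts), Watson→Backend role (80 pts) — total 99+100+85+92+78+80 = 534 pts.
Row-greedy (each employee in turn takes its best remaining role) gives 503 pts, worse by 31.
Next-best assignment: Petrov→Ops role, Huang→Design role, Farahani→Frontend role, Tanaka→QA role, Ghosh→Data role, Watson→Backend role = 520 pts.
Checked against all permutations: 534 pts is optimal.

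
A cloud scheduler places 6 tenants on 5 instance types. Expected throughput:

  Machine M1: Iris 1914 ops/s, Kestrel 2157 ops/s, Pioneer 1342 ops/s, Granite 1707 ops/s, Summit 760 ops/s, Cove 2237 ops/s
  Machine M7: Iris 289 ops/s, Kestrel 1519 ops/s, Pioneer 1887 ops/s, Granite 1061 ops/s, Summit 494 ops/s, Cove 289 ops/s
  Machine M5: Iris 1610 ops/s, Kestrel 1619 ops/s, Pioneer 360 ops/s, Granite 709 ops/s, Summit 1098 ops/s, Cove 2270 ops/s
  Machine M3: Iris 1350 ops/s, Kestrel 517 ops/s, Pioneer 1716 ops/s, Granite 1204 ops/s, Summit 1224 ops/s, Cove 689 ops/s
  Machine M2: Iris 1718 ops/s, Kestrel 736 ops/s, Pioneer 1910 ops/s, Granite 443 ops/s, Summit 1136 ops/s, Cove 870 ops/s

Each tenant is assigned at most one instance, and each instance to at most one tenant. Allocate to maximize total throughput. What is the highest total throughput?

Maximum total: 9256 ops/s

Optimal: Kestrel→Machine M1 (2157 ops/s), Pioneer→Machine M7 (1887 ops/s), Cove→Machine M5 (2270 ops/s), Summit→Machine M3 (1224 ops/s), Iris→Machine M2 (1718 ops/s) — total 2157+1887+2270+1224+1718 = 9256 ops/s.
Column-greedy (each instance in turn goes to its best remaining tenant) gives 8229 ops/s, worse by 1027.
Checked against all permutations: 9256 ops/s is optimal.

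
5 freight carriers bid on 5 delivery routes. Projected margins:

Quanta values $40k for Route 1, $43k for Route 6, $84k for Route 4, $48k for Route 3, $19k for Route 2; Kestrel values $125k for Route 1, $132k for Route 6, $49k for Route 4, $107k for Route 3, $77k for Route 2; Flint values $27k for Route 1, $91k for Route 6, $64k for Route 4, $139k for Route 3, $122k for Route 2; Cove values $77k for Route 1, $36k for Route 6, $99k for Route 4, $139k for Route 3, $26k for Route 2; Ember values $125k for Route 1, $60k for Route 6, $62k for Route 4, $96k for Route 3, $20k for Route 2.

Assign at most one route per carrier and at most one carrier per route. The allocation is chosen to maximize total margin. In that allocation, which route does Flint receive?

Flint receives Route 2.

Optimal: Quanta→Route 4 ($84k), Kestrel→Route 6 ($132k), Flint→Route 2 ($122k), Cove→Route 3 ($139k), Ember→Route 1 ($125k) — total 84+132+122+139+125 = $602k.
Checked against all permutations: $602k is optimal.
Flint's own top route is Route 3 ($139k), but forcing Flint→Route 3 and reassigning the rest optimally gives only $514k — worse by 88.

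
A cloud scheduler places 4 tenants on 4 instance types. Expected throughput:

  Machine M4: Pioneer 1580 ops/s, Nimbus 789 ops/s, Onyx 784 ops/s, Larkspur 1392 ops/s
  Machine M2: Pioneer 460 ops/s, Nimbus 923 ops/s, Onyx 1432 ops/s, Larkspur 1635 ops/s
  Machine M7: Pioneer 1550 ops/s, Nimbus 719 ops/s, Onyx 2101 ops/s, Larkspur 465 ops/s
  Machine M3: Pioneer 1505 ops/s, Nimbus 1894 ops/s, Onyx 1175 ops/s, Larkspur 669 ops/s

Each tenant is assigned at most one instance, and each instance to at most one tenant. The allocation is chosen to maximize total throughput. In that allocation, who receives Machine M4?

Pioneer receives Machine M4.

Optimal: Pioneer→Machine M4 (1580 ops/s), Nimbus→Machine M3 (1894 ops/s), Onyx→Machine M7 (2101 ops/s), Larkspur→Machine M2 (1635 ops/s) — total 1580+1894+2101+1635 = 7210 ops/s.
Swapping Nimbus↔Pioneer (Nimbus→Machine M4 789 ops/s, Pioneer→Machine M3 1505 ops/s) loses 1180.
Checked against all permutations: 7210 ops/s is optimal.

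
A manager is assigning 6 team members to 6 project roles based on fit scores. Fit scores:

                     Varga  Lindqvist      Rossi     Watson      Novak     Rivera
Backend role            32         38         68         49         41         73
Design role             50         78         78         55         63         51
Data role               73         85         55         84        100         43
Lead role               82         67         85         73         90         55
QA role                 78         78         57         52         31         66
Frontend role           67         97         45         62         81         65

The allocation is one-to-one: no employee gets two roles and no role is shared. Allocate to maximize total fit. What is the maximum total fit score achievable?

Optimal: Varga→QA role (78 pts), Lindqvist→Frontend role (97 pts), Rossi→Design role (78 pts), Watson→Data role (84 pts), Novak→Lead role (90 pts), Rivera→Backend role (73 pts) — total 78+97+78+84+90+73 = 500 pts.
Max-entry greedy (repeatedly take the single best remaining cell) gives 488 pts, worse by 12.
Next-best assignment: Varga→QA role, Lindqvist→Frontend role, Rossi→Design role, Watson→Lead role, Novak→Data role, Rivera→Backend role = 499 pts.

Max total: 500 pts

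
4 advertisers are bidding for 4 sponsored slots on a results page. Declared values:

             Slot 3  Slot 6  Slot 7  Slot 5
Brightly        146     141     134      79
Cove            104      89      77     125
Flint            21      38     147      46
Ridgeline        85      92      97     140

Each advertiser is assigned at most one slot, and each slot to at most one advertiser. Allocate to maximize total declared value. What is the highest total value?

Max total: $532

This is the linear assignment problem.
Optimal: Brightly→Slot 6 ($141), Cove→Slot 3 ($104), Flint→Slot 7 ($147), Ridgeline→Slot 5 ($140) — total 141+104+147+140 = $532.
Column-greedy (each slot in turn goes to its best remaining advertiser) gives $510, worse by 22.
Next-best assignment: Brightly→Slot 3, Cove→Slot 6, Flint→Slot 7, Ridgeline→Slot 5 = $522.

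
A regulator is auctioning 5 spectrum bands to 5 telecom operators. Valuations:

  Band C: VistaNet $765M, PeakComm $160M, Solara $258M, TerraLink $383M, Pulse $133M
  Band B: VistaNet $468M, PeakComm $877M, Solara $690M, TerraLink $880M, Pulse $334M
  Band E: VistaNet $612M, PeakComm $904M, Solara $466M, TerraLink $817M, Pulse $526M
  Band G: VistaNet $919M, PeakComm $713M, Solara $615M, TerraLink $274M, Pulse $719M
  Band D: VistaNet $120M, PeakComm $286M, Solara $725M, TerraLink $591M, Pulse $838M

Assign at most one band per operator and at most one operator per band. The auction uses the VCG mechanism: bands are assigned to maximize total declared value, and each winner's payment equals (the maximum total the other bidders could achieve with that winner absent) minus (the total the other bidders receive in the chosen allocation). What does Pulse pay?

Efficient allocation: VistaNet→Band C ($765M), PeakComm→Band E ($904M), Solara→Band G ($615M), TerraLink→Band B ($880M), Pulse→Band D ($838M); total welfare W = $4002M.
Pulse receives Band D at value $838M, so the others get W − 838 = $3164M.
Without Pulse: best allocation of the remaining 4 bidders over all 5 bands is VistaNet→Band G ($919M), PeakComm→Band E ($904M), Solara→Band D ($725M), TerraLink→Band B ($880M), total $3428M.
VCG payment = (others' best without Pulse) − (others' welfare with Pulse) = 3428 − 3164 = $264M.

Pulse pays $264M.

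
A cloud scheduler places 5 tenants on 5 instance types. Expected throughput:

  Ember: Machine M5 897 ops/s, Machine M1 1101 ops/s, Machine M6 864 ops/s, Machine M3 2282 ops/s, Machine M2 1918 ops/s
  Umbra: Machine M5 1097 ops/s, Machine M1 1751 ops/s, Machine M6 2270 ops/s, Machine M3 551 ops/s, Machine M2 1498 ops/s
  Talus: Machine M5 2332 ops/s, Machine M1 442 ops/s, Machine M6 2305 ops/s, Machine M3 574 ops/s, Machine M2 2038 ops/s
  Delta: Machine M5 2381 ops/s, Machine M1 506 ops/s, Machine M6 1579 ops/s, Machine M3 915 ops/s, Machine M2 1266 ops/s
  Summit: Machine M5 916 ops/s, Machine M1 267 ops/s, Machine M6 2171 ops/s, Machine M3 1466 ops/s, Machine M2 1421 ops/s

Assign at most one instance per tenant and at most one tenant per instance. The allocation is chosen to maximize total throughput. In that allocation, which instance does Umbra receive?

Optimal: Ember→Machine M3 (2282 ops/s), Umbra→Machine M1 (1751 ops/s), Talus→Machine M2 (2038 ops/s), Delta→Machine M5 (2381 ops/s), Summit→Machine M6 (2171 ops/s) — total 2282+1751+2038+2381+2171 = 10623 ops/s.
Row-greedy (each tenant in turn takes its best remaining instance) gives 8417 ops/s, worse by 2206.
Swapping Delta↔Talus (Delta→Machine M2 1266 ops/s, Talus→Machine M5 2332 ops/s) loses 821.
Umbra's own top instance is Machine M6 (2270 ops/s), but forcing Umbra→Machine M6 and reassigning the rest optimally gives only 9256 ops/s — worse by 1367.

Umbra receives Machine M1.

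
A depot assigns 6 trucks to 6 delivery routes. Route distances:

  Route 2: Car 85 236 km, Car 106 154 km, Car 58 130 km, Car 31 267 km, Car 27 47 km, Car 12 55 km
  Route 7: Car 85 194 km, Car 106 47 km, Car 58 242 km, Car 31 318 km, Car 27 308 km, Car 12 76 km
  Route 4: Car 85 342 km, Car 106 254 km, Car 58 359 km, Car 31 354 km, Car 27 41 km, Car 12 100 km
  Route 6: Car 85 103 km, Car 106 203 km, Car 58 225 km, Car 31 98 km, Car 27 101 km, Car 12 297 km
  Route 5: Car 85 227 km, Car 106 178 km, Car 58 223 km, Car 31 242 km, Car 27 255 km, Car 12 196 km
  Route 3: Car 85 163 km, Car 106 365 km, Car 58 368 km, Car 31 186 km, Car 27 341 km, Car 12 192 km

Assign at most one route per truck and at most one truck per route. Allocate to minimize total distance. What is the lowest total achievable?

Optimal: Car 85→Route 3 (163 km), Car 106→Route 7 (47 km), Car 58→Route 5 (223 km), Car 31→Route 6 (98 km), Car 27→Route 4 (41 km), Car 12→Route 2 (55 km) — total 163+47+223+98+41+55 = 627 km.
Column-greedy (each route in turn goes to its cheapest remaining truck) gives 678 km, worse by 51.
Swapping Car 12↔Car 106 (Car 12→Route 7 76 km, Car 106→Route 2 154 km) adds 128.
Every other assignment is strictly worse.

Min total: 627 km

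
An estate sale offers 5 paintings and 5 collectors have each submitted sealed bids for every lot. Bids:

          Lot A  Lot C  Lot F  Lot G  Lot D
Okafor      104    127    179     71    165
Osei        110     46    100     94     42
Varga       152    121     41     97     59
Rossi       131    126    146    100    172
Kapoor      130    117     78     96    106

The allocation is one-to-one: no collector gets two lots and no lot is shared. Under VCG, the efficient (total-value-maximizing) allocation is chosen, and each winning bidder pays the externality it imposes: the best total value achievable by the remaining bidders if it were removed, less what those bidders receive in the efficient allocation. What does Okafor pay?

Efficient allocation: Okafor→Lot F ($179), Osei→Lot G ($94), Varga→Lot A ($152), Rossi→Lot D ($172), Kapoor→Lot C ($117); total welfare W = $714.
Okafor receives Lot F at value $179, so the others get W − 179 = $535.
Without Okafor: best allocation of the remaining 4 bidders over all 5 lots is Osei→Lot F ($100), Varga→Lot A ($152), Rossi→Lot D ($172), Kapoor→Lot C ($117), total $541.
VCG payment = (others' best without Okafor) − (others' welfare with Okafor) = 541 − 535 = $6.

Okafor pays $6.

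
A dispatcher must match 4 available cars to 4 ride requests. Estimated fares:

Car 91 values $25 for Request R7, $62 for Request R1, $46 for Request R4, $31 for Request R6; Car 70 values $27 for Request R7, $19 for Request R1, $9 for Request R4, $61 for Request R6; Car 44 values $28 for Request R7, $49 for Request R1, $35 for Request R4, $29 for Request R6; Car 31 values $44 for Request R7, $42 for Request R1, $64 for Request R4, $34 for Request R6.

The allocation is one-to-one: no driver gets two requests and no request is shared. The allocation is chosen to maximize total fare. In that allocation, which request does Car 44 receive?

Optimal: Car 91→Request R1 ($62), Car 70→Request R6 ($61), Car 44→Request R7 ($28), Car 31→Request R4 ($64) — total 62+61+28+64 = $215.
Column-greedy (each request in turn goes to its best remaining driver) gives $202, worse by 13.
Next-best assignment: Car 91→Request R1, Car 70→Request R6, Car 44→Request R4, Car 31→Request R7 = $202.
Car 44's own top request is Request R1 ($49), but forcing Car 44→Request R1 and reassigning the rest optimally gives only $200 — worse by 15.

Car 44 receives Request R7.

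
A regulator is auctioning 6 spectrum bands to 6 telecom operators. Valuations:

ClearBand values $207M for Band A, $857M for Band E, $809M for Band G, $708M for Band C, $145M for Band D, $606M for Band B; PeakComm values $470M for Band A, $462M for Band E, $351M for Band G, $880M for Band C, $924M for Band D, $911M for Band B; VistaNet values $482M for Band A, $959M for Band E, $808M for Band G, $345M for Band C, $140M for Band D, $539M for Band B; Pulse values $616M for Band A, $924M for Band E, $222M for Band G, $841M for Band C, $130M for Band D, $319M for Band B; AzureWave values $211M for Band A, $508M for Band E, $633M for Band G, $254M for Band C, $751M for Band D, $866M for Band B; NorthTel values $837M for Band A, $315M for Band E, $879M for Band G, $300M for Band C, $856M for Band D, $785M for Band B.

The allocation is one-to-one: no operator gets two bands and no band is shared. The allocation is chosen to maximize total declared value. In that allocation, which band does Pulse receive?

This is the linear assignment problem.
Optimal: ClearBand→Band G ($809M), PeakComm→Band D ($924M), VistaNet→Band E ($959M), Pulse→Band C ($841M), AzureWave→Band B ($866M), NorthTel→Band A ($837M) — total 809+924+959+841+866+837 = $5236M.
Next-best assignment: ClearBand→Band E, PeakComm→Band D, VistaNet→Band G, Pulse→Band C, AzureWave→Band B, NorthTel→Band A = $5133M.
Swapping VistaNet↔Pulse (VistaNet→Band C $345M, Pulse→Band E $924M) loses 531.
Every other assignment is strictly worse.
Pulse's own top band is Band E ($924M), but forcing Pulse→Band E and reassigning the rest optimally gives only $5067M — worse by 169.

Pulse receives Band C.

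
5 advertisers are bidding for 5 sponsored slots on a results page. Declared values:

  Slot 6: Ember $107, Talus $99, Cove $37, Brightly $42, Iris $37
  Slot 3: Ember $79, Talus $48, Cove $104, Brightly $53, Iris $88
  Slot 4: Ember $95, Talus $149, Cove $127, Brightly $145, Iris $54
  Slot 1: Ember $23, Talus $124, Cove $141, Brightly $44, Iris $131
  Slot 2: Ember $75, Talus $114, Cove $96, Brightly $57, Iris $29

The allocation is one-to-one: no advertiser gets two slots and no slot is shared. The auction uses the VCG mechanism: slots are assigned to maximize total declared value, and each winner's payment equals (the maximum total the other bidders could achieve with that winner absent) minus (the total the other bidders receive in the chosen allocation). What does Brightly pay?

Efficient allocation: Ember→Slot 6 ($107), Talus→Slot 2 ($114), Cove→Slot 3 ($104), Brightly→Slot 4 ($145), Iris→Slot 1 ($131); total welfare W = $601.
Brightly receives Slot 4 at value $145, so the others get W − 145 = $456.
Without Brightly: best allocation of the remaining 4 bidders over all 5 slots is Ember→Slot 6 ($107), Talus→Slot 4 ($149), Cove→Slot 3 ($104), Iris→Slot 1 ($131), total $491.
VCG payment = (others' best without Brightly) − (others' welfare with Brightly) = 491 − 456 = $35.

Brightly pays $35.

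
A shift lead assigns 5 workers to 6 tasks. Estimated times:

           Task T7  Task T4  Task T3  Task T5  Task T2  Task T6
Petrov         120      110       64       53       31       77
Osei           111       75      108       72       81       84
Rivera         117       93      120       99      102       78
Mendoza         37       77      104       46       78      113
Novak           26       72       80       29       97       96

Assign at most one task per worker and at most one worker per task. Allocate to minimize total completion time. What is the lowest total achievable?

Min total: 250 min

Treat this as an assignment problem: match each worker to one task.
Optimal: Petrov→Task T2 (31 min), Osei→Task T4 (75 min), Rivera→Task T6 (78 min), Mendoza→Task T7 (37 min), Novak→Task T5 (29 min) — total 31+75+78+37+29 = 250 min.
Row-greedy (each worker in turn takes its cheapest remaining task) gives 290 min, worse by 40.
Next-best assignment: Petrov→Task T2, Osei→Task T4, Rivera→Task T6, Mendoza→Task T5, Novak→Task T7 = 256 min.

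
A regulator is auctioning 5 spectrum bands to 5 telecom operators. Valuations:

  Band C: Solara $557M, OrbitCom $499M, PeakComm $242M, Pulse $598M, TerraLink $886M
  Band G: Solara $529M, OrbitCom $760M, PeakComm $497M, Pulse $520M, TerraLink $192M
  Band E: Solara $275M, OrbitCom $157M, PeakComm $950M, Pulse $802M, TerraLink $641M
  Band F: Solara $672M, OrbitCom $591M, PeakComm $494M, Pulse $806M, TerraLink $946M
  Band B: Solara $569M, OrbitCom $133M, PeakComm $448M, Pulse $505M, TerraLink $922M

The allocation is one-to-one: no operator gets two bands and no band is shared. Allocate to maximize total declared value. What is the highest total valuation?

Optimal: Solara→Band C ($557M), OrbitCom→Band G ($760M), PeakComm→Band E ($950M), Pulse→Band F ($806M), TerraLink→Band B ($922M) — total 557+760+950+806+922 = $3995M.
Max-entry greedy (repeatedly take the single best remaining cell) gives $3823M, worse by 172.
No other one-to-one assignment exceeds $3995M.

Max total: $3995M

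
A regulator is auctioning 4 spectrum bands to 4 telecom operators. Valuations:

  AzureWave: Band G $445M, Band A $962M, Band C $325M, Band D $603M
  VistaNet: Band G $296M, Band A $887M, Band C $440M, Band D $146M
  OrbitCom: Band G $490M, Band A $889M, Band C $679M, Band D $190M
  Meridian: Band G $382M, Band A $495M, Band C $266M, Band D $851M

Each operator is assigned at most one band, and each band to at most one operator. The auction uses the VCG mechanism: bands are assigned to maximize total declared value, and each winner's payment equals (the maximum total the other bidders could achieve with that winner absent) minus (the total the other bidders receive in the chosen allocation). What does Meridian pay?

Efficient allocation: AzureWave→Band G ($445M), VistaNet→Band A ($887M), OrbitCom→Band C ($679M), Meridian→Band D ($851M); total welfare W = $2862M.
Meridian receives Band D at value $851M, so the others get W − 851 = $2011M.
Without Meridian: best allocation of the remaining 3 bidders over all 4 bands is AzureWave→Band D ($603M), VistaNet→Band A ($887M), OrbitCom→Band C ($679M), total $2169M.
VCG payment = (others' best without Meridian) − (others' welfare with Meridian) = 2169 − 2011 = $158M.

Meridian pays $158M.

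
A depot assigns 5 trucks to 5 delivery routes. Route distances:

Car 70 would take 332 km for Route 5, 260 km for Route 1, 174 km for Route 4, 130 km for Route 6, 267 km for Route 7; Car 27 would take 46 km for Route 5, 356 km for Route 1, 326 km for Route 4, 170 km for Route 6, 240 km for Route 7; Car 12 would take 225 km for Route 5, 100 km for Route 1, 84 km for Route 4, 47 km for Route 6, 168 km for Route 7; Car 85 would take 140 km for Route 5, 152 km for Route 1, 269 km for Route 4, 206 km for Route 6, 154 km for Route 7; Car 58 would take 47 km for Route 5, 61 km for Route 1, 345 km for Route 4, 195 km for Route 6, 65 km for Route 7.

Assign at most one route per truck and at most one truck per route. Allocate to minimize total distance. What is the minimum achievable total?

This is the linear assignment problem.
Optimal: Car 70→Route 6 (130 km), Car 27→Route 5 (46 km), Car 12→Route 4 (84 km), Car 85→Route 7 (154 km), Car 58→Route 1 (61 km) — total 130+46+84+154+61 = 475 km.
Row-greedy (each truck in turn takes its cheapest remaining route) gives 477 km, worse by 2.
Next-best assignment: Car 70→Route 6, Car 27→Route 5, Car 12→Route 4, Car 85→Route 1, Car 58→Route 7 = 477 km.

Min total: 475 km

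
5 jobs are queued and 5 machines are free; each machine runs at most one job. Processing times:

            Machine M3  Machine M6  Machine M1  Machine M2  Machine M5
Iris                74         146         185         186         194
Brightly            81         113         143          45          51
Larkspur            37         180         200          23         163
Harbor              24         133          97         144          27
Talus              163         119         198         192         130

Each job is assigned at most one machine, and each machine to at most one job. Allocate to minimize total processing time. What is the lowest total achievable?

Minimum total: 364 min

This is the linear assignment problem.
Optimal: Iris→Machine M3 (74 min), Brightly→Machine M5 (51 min), Larkspur→Machine M2 (23 min), Harbor→Machine M1 (97 min), Talus→Machine M6 (119 min) — total 74+51+23+97+119 = 364 min.
Column-greedy (each machine in turn goes to its cheapest remaining job) gives 475 min, worse by 111.
Next-best assignment: Iris→Machine M3, Brightly→Machine M1, Larkspur→Machine M2, Harbor→Machine M5, Talus→Machine M6 = 386 min.
No other one-to-one assignment undercuts 364 min.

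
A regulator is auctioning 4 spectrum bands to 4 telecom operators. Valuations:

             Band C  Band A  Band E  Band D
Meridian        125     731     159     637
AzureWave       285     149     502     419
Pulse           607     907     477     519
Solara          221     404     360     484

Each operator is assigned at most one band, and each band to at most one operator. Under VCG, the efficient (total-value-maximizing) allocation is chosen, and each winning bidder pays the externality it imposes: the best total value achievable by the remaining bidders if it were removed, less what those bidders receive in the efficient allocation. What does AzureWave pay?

Efficient allocation: Meridian→Band A ($731M), AzureWave→Band E ($502M), Pulse→Band C ($607M), Solara→Band D ($484M); total welfare W = $2324M.
AzureWave receives Band E at value $502M, so the others get W − 502 = $1822M.
Without AzureWave: best allocation of the remaining 3 bidders over all 4 bands is Meridian→Band D ($637M), Pulse→Band A ($907M), Solara→Band E ($360M), total $1904M.
VCG payment = (others' best without AzureWave) − (others' welfare with AzureWave) = 1904 − 1822 = $82M.

AzureWave pays $82M.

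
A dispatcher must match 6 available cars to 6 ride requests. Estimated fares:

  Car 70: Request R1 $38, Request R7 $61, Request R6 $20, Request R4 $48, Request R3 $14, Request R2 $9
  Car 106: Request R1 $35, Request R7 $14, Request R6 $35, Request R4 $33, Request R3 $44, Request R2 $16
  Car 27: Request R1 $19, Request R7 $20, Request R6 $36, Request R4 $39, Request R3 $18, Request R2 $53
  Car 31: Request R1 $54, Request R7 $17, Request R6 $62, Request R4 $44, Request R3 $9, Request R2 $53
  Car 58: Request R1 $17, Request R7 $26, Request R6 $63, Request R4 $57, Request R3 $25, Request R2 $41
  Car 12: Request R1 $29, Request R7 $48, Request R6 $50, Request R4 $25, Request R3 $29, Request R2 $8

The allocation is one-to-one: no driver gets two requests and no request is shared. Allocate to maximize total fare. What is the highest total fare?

This is a one-to-one assignment (maximum-weight bipartite matching).
Optimal: Car 70→Request R7 ($61), Car 106→Request R3 ($44), Car 27→Request R2 ($53), Car 31→Request R1 ($54), Car 58→Request R4 ($57), Car 12→Request R6 ($50) — total 61+44+53+54+57+50 = $319.
Next-best assignment: Car 70→Request R4, Car 106→Request R3, Car 27→Request R2, Car 31→Request R1, Car 58→Request R6, Car 12→Request R7 = $310.
No other one-to-one assignment exceeds $319.

Maximum total: $319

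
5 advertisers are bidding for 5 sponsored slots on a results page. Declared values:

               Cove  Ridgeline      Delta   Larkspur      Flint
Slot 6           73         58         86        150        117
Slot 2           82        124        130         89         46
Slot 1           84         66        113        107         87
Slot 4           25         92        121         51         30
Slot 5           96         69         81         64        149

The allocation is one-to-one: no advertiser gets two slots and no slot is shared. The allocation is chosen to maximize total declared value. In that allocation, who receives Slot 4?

Delta receives Slot 4.

Treat this as an assignment problem: match each advertiser to one slot.
Optimal: Cove→Slot 1 ($84), Ridgeline→Slot 2 ($124), Delta→Slot 4 ($121), Larkspur→Slot 6 ($150), Flint→Slot 5 ($149) — total 84+124+121+150+149 = $628.
Row-greedy (each advertiser in turn takes its best remaining slot) gives $578, worse by 50.
Delta's own top slot is Slot 2 ($130), but forcing Delta→Slot 2 and reassigning the rest optimally gives only $605 — worse by 23.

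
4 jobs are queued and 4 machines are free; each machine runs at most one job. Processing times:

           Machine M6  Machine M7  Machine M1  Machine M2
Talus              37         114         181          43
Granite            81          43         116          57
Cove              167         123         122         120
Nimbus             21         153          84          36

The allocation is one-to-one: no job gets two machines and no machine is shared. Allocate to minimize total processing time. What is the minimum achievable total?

Optimal: Talus→Machine M2 (43 min), Granite→Machine M7 (43 min), Cove→Machine M1 (122 min), Nimbus→Machine M6 (21 min) — total 43+43+122+21 = 229 min.
Row-greedy (each job in turn takes its cheapest remaining machine) gives 284 min, worse by 55.
Swapping Talus↔Granite (Talus→Machine M7 114 min, Granite→Machine M2 57 min) adds 85.
No other one-to-one assignment undercuts 229 min.

Min total: 229 min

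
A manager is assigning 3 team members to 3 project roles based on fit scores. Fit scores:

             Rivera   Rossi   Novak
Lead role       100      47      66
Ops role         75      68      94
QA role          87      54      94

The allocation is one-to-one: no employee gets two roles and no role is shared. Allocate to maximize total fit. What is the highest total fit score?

Maximum total: 262 pts

This is the linear assignment problem.
Optimal: Rivera→Lead role (100 pts), Rossi→Ops role (68 pts), Novak→QA role (94 pts) — total 100+68+94 = 262 pts.
Max-entry greedy (repeatedly take the single best remaining cell) gives 248 pts, worse by 14.
Next-best assignment: Rivera→Lead role, Rossi→QA role, Novak→Ops role = 248 pts.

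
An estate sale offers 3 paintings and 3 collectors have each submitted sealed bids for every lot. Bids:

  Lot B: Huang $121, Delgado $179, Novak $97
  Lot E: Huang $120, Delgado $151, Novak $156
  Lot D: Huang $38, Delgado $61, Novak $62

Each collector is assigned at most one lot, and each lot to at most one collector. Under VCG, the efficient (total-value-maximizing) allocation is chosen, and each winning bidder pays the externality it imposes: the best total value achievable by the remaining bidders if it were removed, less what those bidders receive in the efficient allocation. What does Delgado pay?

Delgado pays $83.

Efficient allocation: Huang→Lot D ($38), Delgado→Lot B ($179), Novak→Lot E ($156); total welfare W = $373.
Delgado receives Lot B at value $179, so the others get W − 179 = $194.
Without Delgado: best allocation of the remaining 2 bidders over all 3 lots is Huang→Lot B ($121), Novak→Lot E ($156), total $277.
VCG payment = (others' best without Delgado) − (others' welfare with Delgado) = 277 − 194 = $83.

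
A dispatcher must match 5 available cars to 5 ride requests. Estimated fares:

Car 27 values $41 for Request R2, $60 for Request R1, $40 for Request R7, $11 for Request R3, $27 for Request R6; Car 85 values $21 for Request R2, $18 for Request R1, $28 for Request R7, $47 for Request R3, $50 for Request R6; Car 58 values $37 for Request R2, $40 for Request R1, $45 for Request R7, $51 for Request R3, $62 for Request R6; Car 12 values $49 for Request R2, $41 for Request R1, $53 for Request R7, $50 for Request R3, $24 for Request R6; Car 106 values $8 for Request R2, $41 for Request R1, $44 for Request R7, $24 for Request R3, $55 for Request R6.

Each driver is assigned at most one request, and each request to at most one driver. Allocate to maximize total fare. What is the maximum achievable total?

Maximum total: $262

Optimal: Car 27→Request R1 ($60), Car 85→Request R3 ($47), Car 58→Request R6 ($62), Car 12→Request R2 ($49), Car 106→Request R7 ($44) — total 60+47+62+49+44 = $262.
Max-entry greedy (repeatedly take the single best remaining cell) gives $230, worse by 32.
Checked against all permutations: $262 is optimal.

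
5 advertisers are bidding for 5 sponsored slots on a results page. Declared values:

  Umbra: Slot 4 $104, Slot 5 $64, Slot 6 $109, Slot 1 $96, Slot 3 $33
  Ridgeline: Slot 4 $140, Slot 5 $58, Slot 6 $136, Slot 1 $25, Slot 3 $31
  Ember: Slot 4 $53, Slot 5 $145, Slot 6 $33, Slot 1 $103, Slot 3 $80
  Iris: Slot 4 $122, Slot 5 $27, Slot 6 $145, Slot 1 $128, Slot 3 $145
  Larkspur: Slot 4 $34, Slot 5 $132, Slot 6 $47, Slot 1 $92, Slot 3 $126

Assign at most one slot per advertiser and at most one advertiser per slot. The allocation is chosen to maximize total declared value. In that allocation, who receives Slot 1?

Umbra receives Slot 1.

Optimal: Umbra→Slot 1 ($96), Ridgeline→Slot 4 ($140), Ember→Slot 5 ($145), Iris→Slot 6 ($145), Larkspur→Slot 3 ($126) — total 96+140+145+145+126 = $652.
Row-greedy (each advertiser in turn takes its best remaining slot) gives $631, worse by 21.
Umbra's own top slot is Slot 6 ($109), but forcing Umbra→Slot 6 and reassigning the rest optimally gives only $648 — worse by 4.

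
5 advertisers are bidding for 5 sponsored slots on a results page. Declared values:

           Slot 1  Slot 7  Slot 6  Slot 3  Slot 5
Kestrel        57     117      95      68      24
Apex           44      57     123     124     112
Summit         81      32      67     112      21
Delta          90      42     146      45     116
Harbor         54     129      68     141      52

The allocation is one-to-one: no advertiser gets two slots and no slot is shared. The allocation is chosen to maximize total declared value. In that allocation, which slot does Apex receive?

Optimal: Kestrel→Slot 7 ($117), Apex→Slot 5 ($112), Summit→Slot 1 ($81), Delta→Slot 6 ($146), Harbor→Slot 3 ($141) — total 117+112+81+146+141 = $597.
Next-best assignment: Kestrel→Slot 7, Apex→Slot 6, Summit→Slot 1, Delta→Slot 5, Harbor→Slot 3 = $578.
No other one-to-one assignment exceeds $597.
Apex's own top slot is Slot 3 ($124), but forcing Apex→Slot 3 and reassigning the rest optimally gives only $545 — worse by 52.

Apex receives Slot 5.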